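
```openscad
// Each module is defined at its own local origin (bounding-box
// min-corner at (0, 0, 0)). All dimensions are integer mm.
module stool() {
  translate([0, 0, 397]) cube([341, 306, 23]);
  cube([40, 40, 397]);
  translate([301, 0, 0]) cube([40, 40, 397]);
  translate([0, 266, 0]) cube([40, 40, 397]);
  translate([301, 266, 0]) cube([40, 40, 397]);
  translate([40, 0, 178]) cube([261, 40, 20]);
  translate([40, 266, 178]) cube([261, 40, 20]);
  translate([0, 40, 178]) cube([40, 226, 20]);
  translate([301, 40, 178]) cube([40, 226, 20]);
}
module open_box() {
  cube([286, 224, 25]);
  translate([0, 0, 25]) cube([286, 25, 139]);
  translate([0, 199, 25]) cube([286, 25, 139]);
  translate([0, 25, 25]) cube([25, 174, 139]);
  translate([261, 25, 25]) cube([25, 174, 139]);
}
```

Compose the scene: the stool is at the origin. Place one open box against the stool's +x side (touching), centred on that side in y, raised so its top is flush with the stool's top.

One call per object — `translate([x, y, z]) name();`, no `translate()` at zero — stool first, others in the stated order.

stool();
translate([341, 41, 256]) open_box();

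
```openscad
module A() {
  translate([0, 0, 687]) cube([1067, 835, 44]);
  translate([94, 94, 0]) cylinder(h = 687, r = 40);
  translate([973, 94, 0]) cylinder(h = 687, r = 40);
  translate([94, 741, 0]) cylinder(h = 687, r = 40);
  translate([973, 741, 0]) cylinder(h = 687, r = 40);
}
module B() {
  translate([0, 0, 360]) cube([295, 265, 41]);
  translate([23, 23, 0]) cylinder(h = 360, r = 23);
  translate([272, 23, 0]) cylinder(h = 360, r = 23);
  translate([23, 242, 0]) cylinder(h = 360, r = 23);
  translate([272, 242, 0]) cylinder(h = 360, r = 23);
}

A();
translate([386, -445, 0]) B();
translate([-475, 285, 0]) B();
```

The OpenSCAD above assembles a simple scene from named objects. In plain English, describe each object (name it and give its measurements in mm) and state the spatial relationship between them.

A is a rectangular dining table. The top is 1067×835×44 mm with its upper surface at z = 731 mm. It stands on four round legs of 80 mm diameter, each leg's bounding box inset 54 mm from the nearest pair of top edges, running from the floor to the underside of the top.

B is a simple wooden stool: a rectangular seat 295 mm (x) by 265 mm (y), 41 mm thick, top face at z = 401 mm, on four round legs, each 46 mm in diameter. The legs rest on z = 0, each leg's axis is inset half a diameter from the nearest pair of seat edges (so the leg's bounding box is flush with the corner).

Two stools sit around the table at the −y, −x sides.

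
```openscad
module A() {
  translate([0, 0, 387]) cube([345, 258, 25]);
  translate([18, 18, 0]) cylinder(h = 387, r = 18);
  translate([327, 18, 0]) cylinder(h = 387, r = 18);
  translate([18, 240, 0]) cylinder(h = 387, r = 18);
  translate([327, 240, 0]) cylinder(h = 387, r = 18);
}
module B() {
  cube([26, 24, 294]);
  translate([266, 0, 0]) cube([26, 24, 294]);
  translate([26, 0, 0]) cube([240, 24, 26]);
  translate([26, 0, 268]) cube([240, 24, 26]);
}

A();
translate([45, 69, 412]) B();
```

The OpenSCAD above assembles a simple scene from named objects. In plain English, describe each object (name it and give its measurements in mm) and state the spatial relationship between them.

A is a simple wooden stool: a rectangular seat 345 mm (x) by 258 mm (y), 25 mm thick, top face at z = 412 mm, on four round legs, each 36 mm in diameter. The legs rest on z = 0, each leg's axis is inset half a diameter from the nearest pair of seat edges (so the leg's bounding box is flush with the corner).

B is a picture frame with a 240×242 mm rectangular opening (x by z) and a uniform 26 mm border on every side. Frame depth is 24 mm along y. It is built from two vertical stiles running the full outside height and two horizontal rails spanning the gap between the stiles.

The picture frame is on top of the stool.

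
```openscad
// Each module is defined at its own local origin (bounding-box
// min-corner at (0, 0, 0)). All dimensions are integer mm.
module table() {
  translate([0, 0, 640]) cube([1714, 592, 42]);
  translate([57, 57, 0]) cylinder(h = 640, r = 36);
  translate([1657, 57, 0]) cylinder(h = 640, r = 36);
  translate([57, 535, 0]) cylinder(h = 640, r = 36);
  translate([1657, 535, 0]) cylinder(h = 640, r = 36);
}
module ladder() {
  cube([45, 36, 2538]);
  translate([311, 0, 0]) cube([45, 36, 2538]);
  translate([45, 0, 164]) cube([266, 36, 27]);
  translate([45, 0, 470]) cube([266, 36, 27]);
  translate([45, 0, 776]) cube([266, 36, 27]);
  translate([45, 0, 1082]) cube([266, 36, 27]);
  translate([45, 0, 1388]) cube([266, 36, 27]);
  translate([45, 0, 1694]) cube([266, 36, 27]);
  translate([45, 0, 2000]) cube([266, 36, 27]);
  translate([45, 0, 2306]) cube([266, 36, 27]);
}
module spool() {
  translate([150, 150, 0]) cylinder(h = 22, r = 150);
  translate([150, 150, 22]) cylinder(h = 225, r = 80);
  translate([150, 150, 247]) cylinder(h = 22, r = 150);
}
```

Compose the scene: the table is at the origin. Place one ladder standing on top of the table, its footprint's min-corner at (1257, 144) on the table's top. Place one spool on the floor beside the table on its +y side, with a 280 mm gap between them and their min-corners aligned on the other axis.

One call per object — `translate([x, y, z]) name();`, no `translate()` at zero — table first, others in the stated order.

table();
translate([1257, 144, 682]) ladder();
translate([0, 872, 0]) spool();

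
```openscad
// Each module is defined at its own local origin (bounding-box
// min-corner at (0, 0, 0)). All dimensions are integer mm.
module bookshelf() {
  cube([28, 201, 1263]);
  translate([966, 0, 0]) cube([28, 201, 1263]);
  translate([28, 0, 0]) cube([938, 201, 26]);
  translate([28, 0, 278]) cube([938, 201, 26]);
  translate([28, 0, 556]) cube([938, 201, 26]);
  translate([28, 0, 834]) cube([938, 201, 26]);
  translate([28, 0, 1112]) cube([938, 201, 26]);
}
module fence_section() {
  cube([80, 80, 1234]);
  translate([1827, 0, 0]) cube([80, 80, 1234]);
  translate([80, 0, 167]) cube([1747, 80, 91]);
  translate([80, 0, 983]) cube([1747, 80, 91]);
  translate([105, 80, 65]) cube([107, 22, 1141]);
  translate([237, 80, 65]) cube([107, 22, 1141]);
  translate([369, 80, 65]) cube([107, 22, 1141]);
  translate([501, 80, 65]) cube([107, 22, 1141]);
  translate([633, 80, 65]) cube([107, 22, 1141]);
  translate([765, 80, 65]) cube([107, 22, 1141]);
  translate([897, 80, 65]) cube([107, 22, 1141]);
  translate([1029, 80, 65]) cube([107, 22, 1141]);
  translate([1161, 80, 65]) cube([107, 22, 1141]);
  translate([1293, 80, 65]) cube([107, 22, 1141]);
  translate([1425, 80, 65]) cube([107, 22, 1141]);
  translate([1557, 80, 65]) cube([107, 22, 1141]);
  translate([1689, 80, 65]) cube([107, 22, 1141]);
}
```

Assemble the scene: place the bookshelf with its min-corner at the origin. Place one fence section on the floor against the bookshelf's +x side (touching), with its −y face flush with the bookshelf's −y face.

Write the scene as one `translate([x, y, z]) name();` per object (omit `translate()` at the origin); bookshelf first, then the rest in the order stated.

bookshelf();
translate([994, 0, 0]) fence_section();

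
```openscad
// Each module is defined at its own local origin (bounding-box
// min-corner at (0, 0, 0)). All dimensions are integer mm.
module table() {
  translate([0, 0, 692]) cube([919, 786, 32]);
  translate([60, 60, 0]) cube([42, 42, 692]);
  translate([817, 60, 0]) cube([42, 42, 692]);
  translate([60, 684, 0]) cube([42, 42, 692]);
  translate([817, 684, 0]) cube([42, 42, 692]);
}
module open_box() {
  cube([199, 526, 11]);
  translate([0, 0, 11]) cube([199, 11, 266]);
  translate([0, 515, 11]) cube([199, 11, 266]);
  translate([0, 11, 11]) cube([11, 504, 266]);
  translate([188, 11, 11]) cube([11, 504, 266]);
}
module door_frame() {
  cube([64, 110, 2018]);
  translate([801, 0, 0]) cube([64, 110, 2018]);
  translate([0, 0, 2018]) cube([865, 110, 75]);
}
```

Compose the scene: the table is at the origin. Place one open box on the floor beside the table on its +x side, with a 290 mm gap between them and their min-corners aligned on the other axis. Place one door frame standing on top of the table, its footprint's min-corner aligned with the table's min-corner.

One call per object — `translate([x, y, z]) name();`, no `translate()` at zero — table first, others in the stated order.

table();
translate([1209, 0, 0]) open_box();
translate([0, 0, 724]) door_frame();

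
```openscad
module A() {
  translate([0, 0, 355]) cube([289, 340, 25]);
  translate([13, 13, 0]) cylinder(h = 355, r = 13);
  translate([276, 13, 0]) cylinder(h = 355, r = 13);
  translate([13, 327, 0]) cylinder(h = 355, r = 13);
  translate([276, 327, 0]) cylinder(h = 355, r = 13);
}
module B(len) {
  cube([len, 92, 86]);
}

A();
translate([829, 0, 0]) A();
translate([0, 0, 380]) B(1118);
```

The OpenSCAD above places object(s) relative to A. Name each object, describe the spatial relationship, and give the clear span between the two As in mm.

Second stool starts at x = 829; first ends at x = 289; clear span = 829 − 289 = 540 mm.

A is a stool. B is a beam. A beam spans the tops of two stools. The clear span between the two stools is 540 mm.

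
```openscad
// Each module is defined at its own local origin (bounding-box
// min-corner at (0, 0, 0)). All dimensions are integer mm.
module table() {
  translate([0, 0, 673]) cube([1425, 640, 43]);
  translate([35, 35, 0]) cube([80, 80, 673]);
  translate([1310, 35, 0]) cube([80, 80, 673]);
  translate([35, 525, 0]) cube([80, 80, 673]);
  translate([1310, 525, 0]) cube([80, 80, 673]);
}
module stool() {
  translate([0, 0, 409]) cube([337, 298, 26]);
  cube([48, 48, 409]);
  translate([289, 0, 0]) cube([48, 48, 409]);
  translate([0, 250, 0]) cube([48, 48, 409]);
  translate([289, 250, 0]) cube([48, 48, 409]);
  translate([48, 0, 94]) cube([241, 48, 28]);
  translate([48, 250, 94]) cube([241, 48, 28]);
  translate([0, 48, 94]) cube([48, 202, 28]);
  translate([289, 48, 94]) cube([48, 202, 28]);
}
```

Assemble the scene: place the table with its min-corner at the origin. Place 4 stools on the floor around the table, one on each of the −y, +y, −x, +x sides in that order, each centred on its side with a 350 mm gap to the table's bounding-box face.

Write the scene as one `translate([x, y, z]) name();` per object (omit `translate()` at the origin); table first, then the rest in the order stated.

table();
translate([544, -648, 0]) stool();
translate([544, 990, 0]) stool();
translate([-687, 171, 0]) stool();
translate([1775, 171, 0]) stool();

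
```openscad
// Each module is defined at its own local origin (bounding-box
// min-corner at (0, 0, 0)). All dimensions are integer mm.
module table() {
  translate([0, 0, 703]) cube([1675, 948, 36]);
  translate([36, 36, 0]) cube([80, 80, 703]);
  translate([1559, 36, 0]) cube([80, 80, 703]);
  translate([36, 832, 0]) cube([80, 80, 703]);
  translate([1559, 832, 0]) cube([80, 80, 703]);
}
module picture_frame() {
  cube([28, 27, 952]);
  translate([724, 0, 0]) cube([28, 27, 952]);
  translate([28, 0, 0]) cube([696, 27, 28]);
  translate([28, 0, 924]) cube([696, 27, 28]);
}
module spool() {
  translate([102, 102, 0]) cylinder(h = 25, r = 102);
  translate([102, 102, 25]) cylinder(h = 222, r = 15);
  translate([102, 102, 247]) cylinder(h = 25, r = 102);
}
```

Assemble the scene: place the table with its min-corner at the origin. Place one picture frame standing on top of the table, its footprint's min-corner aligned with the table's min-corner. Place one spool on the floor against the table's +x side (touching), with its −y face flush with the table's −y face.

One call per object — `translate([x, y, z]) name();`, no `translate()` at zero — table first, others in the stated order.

table();
translate([0, 0, 739]) picture_frame();
translate([1675, 0, 0]) spool();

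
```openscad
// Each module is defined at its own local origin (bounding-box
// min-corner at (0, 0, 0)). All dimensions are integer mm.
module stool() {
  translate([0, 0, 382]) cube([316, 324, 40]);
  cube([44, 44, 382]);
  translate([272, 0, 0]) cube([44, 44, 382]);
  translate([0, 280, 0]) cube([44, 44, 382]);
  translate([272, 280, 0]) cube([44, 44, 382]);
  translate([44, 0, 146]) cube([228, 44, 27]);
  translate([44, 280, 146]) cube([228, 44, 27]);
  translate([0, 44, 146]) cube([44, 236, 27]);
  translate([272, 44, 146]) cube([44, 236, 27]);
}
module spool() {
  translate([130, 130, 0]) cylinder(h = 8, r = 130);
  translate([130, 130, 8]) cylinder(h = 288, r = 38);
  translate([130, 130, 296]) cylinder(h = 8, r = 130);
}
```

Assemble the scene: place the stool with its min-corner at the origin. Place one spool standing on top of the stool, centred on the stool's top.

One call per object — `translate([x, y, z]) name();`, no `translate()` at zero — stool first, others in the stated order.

stool();
translate([28, 32, 422]) spool();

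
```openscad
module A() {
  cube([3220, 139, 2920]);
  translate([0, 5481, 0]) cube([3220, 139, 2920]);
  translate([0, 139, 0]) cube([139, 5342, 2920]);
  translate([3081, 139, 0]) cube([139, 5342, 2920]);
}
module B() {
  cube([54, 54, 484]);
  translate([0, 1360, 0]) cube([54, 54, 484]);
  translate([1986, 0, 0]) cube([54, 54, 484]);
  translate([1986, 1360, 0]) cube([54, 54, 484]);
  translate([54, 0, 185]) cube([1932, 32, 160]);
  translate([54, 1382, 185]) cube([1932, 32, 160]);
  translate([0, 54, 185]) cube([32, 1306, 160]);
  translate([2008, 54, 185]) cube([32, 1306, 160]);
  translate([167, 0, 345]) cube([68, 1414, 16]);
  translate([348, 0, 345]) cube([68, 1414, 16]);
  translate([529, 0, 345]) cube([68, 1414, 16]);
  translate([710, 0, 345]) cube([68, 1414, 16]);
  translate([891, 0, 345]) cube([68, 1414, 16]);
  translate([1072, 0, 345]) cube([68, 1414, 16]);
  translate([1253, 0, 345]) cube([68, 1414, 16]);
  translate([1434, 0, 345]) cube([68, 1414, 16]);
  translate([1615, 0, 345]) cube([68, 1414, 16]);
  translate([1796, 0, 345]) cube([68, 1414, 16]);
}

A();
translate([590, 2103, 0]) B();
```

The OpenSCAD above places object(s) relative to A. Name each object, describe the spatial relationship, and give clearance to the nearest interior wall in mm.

A is a house frame. B is a bed frame. The bed frame sits inside the house frame, centred. The clearance to the nearest interior wall is 451 mm.

Clearances: x = 451, y = 1964; minimum 451 mm.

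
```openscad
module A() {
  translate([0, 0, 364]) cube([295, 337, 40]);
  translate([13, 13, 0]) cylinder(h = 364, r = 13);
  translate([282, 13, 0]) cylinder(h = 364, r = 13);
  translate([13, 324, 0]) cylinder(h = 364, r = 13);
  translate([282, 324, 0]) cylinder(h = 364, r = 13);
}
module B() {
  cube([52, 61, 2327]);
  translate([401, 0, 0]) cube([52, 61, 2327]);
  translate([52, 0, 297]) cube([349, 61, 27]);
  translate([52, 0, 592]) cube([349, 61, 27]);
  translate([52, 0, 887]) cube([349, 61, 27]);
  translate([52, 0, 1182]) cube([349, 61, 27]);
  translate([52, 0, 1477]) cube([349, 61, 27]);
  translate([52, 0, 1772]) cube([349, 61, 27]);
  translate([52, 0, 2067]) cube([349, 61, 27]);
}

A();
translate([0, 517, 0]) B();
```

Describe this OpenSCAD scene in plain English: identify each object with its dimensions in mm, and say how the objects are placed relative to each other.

A is a four-legged stool. The seat is 295×337 mm, 40 mm thick, top at z = 404 mm. It stands on four round legs, each 26 mm in diameter, from z = 0 to the seat underside, each leg's axis is inset half a diameter from the nearest pair of seat edges (so the leg's bounding box is flush with the corner).

B is a straight ladder. Two 52×61 mm vertical rails, 2327 mm tall, stand 453 mm apart (outside-to-outside) with their front faces coplanar on the −y side. 7 rungs, each 61 mm deep and 27 mm tall, span between the inner faces of the rails, front faces flush with the rails. The lowest rung's underside is at z = 297 mm and rungs are spaced 295 mm apart (underside to underside).

The ladder is on the floor beside the stool on its +y side.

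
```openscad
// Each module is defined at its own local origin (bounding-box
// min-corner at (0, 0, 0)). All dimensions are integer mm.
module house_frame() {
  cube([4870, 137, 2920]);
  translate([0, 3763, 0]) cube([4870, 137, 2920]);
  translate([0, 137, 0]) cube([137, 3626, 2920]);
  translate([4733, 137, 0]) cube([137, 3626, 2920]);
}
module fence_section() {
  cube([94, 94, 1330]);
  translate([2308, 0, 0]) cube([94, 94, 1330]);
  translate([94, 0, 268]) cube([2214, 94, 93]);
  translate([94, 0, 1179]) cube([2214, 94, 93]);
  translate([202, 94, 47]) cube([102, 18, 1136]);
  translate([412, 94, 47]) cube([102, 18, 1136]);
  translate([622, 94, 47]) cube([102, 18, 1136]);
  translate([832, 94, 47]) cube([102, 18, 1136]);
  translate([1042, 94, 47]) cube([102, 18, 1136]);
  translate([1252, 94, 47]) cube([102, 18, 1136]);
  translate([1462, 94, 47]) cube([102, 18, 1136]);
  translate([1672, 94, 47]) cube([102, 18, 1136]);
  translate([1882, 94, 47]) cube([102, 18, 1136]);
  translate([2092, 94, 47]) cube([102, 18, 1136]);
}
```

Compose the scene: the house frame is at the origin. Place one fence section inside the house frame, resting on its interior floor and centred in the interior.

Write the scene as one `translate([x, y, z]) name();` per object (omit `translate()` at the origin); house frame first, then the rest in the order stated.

house_frame();
translate([1234, 1894, 0]) fence_section();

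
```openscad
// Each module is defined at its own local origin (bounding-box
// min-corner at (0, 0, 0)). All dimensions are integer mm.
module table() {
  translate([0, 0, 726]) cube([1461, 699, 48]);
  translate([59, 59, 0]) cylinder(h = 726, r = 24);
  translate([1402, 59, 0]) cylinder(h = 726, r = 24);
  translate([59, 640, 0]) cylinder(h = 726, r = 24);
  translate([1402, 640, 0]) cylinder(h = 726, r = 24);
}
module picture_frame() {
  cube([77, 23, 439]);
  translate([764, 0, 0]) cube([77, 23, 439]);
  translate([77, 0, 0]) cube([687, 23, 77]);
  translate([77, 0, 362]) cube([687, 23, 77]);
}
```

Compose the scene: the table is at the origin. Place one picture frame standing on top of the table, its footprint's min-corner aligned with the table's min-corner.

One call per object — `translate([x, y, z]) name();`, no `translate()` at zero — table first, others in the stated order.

table();
translate([0, 0, 774]) picture_frame();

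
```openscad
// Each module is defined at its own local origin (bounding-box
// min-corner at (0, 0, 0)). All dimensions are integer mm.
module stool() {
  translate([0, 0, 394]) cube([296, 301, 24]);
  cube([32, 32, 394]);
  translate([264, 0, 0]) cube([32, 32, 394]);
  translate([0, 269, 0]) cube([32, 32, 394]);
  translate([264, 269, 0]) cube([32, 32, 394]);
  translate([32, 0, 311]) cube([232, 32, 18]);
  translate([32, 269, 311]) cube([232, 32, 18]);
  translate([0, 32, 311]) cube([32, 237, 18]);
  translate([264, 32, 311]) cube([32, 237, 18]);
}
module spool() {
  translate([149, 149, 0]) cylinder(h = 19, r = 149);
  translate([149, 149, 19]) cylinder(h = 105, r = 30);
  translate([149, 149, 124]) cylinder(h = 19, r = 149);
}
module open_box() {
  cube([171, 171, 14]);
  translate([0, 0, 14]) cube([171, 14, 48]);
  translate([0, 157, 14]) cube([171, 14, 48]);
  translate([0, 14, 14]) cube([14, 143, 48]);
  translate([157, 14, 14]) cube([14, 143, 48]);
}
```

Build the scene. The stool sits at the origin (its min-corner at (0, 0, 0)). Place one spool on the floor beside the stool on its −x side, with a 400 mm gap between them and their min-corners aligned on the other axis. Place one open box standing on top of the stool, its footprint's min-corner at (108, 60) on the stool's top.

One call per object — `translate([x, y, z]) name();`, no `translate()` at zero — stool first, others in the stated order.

stool();
translate([-698, 0, 0]) spool();
translate([108, 60, 418]) open_box();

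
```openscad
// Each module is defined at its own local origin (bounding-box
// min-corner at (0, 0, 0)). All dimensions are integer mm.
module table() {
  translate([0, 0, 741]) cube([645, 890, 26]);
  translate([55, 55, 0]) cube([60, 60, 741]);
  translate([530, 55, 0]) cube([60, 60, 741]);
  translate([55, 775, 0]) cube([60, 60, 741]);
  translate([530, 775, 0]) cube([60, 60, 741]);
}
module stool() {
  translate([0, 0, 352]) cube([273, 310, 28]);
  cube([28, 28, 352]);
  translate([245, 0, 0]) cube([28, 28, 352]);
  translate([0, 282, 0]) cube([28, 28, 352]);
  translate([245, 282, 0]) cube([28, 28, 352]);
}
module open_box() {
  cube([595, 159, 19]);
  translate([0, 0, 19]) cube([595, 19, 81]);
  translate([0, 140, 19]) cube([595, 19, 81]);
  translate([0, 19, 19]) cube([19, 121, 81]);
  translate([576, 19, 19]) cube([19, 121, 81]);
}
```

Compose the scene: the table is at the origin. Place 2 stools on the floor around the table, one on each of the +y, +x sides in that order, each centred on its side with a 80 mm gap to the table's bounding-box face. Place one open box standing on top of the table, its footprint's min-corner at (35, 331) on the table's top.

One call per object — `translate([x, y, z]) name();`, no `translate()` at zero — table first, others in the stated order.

table();
translate([186, 970, 0]) stool();
translate([725, 290, 0]) stool();
translate([35, 331, 767]) open_box();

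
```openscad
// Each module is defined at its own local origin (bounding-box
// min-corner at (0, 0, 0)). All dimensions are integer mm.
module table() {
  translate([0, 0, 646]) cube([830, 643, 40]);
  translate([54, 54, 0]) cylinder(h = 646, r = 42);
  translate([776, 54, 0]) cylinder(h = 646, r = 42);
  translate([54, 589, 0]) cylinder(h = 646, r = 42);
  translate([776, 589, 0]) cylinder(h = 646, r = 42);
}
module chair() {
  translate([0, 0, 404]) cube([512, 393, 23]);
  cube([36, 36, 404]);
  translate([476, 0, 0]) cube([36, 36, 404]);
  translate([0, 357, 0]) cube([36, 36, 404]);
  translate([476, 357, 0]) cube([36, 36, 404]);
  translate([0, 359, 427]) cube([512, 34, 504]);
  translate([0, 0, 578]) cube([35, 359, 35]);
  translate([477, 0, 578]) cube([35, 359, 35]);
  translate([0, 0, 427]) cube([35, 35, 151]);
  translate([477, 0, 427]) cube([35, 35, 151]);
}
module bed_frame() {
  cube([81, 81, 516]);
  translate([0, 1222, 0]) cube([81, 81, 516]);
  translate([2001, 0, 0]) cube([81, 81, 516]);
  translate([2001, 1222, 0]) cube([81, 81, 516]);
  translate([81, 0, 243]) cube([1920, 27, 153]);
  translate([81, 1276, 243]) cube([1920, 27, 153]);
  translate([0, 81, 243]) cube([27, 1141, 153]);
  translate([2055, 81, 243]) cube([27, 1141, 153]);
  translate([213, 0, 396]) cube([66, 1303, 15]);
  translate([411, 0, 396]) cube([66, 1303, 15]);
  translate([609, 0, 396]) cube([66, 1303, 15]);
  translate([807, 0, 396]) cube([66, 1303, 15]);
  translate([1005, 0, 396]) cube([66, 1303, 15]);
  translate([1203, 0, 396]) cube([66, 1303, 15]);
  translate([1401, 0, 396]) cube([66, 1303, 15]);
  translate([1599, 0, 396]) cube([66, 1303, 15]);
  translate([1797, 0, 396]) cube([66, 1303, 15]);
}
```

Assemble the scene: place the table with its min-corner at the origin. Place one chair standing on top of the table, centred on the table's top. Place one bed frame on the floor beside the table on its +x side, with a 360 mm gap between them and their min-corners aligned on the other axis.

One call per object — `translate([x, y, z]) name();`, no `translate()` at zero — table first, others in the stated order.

table();
translate([159, 125, 686]) chair();
translate([1190, 0, 0]) bed_frame();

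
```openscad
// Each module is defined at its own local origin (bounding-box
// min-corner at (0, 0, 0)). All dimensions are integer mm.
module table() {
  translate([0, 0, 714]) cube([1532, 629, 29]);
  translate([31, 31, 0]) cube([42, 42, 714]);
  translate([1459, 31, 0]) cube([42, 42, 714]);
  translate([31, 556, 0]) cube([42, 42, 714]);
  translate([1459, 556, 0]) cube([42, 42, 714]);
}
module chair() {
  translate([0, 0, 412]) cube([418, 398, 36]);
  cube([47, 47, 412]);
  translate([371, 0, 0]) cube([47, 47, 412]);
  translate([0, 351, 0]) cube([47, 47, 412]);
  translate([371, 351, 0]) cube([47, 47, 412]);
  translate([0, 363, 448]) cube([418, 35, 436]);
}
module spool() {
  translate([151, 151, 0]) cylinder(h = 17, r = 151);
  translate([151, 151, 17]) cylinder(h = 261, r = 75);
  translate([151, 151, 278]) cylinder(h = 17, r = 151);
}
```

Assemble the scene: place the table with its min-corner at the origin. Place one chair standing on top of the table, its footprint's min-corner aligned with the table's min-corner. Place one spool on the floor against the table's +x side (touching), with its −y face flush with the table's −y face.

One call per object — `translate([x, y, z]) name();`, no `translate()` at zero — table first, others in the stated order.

table();
translate([0, 0, 743]) chair();
translate([1532, 0, 0]) spool();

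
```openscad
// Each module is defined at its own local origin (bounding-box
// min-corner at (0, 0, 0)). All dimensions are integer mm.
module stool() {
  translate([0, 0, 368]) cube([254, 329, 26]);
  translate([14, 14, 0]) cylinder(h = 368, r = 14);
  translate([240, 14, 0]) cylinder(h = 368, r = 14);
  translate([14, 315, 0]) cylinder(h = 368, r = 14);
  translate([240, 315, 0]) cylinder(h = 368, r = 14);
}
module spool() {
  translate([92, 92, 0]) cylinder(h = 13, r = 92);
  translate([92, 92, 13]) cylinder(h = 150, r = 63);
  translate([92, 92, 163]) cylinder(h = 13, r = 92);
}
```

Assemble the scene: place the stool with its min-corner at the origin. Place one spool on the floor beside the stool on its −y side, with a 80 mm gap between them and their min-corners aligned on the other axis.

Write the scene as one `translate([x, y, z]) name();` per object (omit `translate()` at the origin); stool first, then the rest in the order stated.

stool();
translate([0, -264, 0]) spool();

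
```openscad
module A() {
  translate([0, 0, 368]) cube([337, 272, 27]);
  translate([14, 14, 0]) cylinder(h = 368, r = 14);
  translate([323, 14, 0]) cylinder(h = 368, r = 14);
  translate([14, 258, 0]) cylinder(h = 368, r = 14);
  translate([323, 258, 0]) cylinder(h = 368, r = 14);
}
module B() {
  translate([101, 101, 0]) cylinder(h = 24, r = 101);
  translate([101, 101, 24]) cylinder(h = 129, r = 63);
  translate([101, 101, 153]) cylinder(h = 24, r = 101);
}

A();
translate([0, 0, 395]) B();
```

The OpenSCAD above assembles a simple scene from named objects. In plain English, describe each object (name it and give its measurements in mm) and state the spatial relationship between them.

A is a four-legged stool. The seat is 337×272 mm, 27 mm thick, top at z = 395 mm. It stands on four round legs, each 28 mm in diameter, from z = 0 to the seat underside, each leg's axis is inset half a diameter from the nearest pair of seat edges (so the leg's bounding box is flush with the corner).

B is a spool: two coaxial disc flanges of radius 101 mm and thickness 24 mm, joined by a core cylinder of radius 63 mm and height 129 mm. The lower flange rests on z = 0 and the three cylinders share a vertical axis.

The spool is on top of the stool.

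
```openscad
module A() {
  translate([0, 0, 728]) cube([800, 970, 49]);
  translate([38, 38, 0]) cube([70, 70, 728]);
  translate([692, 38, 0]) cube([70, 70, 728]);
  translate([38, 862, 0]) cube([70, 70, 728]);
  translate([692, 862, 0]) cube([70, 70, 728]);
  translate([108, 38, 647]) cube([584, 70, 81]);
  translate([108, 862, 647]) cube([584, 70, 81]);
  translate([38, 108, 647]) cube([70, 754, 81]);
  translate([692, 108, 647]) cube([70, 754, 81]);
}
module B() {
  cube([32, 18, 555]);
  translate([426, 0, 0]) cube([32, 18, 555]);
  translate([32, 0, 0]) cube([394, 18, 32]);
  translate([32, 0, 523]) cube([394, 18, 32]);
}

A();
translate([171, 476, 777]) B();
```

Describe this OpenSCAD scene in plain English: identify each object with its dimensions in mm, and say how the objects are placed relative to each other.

A is a rectangular dining table. The top is 800×970×49 mm with its upper surface at z = 777 mm. It stands on four 70×70 mm square legs, each inset 38 mm from the nearest pair of top edges, running from the floor to the underside of the top. Four apron rails, 70 mm thick and 81 mm tall, run between adjacent legs with their top edges flush with the underside of the top and their outer faces flush with the legs' outer faces.

B is a rectangular picture frame lying in the x–z plane (depth along y). The opening is 394 mm wide (x) by 491 mm tall (z), surrounded by a border 32 mm wide on all four sides. The frame is 18 mm deep and is made of two full-height vertical stiles with two horizontal rails fitted between them.

The picture frame is on top of the table, centred.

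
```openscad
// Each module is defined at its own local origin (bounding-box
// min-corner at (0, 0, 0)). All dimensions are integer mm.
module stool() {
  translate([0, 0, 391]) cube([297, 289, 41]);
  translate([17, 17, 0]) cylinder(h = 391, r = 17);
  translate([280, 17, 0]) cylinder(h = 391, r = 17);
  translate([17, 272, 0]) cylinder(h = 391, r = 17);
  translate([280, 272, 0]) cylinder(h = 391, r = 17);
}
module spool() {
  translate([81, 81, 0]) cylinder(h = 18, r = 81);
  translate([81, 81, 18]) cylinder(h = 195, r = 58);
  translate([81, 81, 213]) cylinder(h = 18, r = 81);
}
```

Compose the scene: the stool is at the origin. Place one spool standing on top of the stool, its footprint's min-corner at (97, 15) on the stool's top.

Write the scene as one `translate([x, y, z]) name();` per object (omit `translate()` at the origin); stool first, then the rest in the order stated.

stool();
translate([97, 15, 432]) spool();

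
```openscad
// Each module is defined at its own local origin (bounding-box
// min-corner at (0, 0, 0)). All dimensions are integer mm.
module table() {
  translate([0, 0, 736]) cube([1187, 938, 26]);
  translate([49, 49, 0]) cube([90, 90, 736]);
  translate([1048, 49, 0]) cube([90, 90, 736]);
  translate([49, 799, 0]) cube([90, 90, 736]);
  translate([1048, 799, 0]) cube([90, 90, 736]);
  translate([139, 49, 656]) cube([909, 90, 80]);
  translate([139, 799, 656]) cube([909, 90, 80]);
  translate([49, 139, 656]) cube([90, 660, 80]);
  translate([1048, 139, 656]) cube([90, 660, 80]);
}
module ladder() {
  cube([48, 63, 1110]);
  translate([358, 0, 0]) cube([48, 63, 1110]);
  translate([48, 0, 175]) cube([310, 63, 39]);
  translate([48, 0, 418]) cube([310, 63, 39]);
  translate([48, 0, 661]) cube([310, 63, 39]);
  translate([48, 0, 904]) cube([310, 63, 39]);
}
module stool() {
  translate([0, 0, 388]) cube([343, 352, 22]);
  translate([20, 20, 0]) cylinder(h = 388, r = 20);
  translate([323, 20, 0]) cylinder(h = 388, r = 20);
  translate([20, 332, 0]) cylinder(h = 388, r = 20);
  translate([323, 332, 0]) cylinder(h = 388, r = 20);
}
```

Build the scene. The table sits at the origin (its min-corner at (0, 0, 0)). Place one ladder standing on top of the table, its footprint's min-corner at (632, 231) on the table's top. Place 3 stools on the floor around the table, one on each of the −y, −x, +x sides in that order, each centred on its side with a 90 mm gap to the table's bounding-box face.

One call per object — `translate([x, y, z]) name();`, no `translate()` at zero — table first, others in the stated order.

table();
translate([632, 231, 762]) ladder();
translate([422, -442, 0]) stool();
translate([-433, 293, 0]) stool();
translate([1277, 293, 0]) stool();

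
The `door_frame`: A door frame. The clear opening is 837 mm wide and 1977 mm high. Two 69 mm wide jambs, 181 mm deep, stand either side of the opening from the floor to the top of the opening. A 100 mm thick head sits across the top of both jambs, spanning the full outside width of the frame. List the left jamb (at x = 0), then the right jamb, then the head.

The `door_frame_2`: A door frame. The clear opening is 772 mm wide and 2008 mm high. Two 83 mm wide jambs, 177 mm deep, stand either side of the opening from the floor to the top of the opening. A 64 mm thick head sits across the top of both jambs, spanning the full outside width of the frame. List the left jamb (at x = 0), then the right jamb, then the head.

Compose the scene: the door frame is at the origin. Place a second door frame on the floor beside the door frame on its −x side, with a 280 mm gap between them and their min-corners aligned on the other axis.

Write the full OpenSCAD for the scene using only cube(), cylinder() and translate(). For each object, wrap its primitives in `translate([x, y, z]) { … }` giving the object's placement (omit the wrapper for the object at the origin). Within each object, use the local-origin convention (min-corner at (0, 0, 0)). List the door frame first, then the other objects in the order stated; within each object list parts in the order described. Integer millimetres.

cube([69, 181, 1977]);
translate([906, 0, 0]) cube([69, 181, 1977]);
translate([0, 0, 1977]) cube([975, 181, 100]);
translate([-1218, 0, 0]) {
  cube([83, 177, 2008]);
  translate([855, 0, 0]) cube([83, 177, 2008]);
  translate([0, 0, 2008]) cube([938, 177, 64]);
}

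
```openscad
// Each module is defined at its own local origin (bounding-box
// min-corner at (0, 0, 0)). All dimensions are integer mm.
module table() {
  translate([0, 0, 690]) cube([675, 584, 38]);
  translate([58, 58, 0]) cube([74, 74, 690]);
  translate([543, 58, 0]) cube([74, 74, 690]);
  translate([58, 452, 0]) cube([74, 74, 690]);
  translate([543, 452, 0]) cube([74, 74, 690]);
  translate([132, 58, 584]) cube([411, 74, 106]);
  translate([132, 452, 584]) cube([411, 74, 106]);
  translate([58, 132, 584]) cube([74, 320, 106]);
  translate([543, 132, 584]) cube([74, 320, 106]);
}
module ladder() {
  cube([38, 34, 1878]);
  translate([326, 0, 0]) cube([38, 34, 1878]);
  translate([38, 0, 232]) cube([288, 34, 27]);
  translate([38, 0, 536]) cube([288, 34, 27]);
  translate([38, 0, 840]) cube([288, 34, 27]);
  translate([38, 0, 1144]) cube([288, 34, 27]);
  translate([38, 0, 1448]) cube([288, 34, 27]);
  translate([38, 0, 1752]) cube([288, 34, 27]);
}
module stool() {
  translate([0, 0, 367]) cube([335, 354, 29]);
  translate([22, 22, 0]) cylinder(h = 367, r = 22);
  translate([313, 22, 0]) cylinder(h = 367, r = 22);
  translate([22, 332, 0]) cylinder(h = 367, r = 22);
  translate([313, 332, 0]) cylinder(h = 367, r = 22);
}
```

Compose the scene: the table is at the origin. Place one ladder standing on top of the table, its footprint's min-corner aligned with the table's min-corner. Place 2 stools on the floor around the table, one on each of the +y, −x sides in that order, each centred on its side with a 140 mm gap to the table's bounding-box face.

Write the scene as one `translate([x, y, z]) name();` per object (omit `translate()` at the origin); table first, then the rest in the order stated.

table();
translate([0, 0, 728]) ladder();
translate([170, 724, 0]) stool();
translate([-475, 115, 0]) stool();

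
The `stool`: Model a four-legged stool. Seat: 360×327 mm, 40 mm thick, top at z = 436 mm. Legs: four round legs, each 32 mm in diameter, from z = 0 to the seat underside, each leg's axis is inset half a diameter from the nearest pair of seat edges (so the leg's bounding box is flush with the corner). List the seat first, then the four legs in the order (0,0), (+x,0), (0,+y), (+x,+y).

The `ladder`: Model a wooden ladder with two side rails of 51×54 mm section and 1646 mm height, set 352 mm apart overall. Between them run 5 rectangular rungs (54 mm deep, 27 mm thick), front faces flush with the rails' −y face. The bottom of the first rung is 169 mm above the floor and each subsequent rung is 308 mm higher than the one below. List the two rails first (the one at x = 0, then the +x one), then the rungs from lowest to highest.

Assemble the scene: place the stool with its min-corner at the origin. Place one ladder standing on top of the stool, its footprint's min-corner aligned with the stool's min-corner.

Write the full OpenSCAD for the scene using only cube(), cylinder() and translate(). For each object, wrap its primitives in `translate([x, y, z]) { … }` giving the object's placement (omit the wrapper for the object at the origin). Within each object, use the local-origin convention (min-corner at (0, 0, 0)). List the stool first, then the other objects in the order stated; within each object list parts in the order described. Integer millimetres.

translate([0, 0, 396]) cube([360, 327, 40]);
translate([16, 16, 0]) cylinder(h = 396, r = 16);
translate([344, 16, 0]) cylinder(h = 396, r = 16);
translate([16, 311, 0]) cylinder(h = 396, r = 16);
translate([344, 311, 0]) cylinder(h = 396, r = 16);
translate([0, 0, 436]) {
  cube([51, 54, 1646]);
  translate([301, 0, 0]) cube([51, 54, 1646]);
  translate([51, 0, 169]) cube([250, 54, 27]);
  translate([51, 0, 477]) cube([250, 54, 27]);
  translate([51, 0, 785]) cube([250, 54, 27]);
  translate([51, 0, 1093]) cube([250, 54, 27]);
  translate([51, 0, 1401]) cube([250, 54, 27]);
}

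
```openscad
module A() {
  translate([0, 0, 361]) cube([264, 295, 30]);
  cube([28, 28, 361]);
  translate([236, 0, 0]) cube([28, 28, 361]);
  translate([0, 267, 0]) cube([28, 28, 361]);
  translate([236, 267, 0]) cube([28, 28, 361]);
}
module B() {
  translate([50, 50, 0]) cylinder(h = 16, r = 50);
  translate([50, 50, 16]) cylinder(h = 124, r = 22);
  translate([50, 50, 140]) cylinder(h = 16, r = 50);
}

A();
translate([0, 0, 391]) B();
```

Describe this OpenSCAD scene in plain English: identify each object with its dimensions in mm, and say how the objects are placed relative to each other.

A is a four-legged stool. The seat is 264×295 mm, 30 mm thick, top at z = 391 mm. It stands on four square legs, each 28×28 mm in cross-section, from z = 0 to the seat underside, each flush with a corner of the seat.

B is a spool: two coaxial disc flanges of radius 50 mm and thickness 16 mm, joined by a core cylinder of radius 22 mm and height 124 mm. The lower flange rests on z = 0 and the three cylinders share a vertical axis.

The spool is on top of the stool.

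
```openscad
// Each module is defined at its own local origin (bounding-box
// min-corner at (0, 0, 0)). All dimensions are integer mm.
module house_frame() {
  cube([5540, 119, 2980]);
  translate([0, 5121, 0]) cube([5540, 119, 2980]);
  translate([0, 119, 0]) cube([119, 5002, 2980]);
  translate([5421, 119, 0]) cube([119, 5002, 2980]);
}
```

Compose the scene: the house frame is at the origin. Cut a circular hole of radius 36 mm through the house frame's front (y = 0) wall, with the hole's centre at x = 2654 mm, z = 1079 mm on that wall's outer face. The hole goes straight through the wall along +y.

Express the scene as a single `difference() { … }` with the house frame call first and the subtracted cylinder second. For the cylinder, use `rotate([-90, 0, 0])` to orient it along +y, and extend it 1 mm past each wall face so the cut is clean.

difference() {
  house_frame();
  translate([2654, -1, 1079]) rotate([-90, 0, 0]) cylinder(h = 121, r = 36);
}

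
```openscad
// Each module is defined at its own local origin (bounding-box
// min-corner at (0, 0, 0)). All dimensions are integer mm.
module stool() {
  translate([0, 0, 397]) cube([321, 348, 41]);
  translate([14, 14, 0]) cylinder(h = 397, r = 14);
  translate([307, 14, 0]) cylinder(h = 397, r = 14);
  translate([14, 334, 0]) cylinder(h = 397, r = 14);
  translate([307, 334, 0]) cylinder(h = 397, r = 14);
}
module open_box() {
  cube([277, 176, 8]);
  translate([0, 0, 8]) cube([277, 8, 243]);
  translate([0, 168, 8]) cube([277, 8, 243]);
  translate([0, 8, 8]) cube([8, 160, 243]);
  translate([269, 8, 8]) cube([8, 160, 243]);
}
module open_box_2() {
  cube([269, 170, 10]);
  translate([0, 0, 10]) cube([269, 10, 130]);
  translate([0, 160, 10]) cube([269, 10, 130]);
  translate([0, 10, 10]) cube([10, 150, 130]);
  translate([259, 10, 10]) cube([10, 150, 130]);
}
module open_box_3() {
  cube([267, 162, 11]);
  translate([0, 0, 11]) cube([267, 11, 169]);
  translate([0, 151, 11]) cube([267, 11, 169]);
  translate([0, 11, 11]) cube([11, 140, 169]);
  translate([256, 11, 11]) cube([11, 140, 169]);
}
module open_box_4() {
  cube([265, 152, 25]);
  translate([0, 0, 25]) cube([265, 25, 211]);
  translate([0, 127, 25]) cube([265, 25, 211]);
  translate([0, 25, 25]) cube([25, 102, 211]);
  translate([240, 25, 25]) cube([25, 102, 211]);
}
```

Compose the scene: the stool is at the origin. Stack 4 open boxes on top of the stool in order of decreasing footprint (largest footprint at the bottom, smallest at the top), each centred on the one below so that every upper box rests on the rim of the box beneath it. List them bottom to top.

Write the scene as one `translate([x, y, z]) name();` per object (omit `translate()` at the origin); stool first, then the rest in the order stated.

stool();
translate([22, 86, 438]) open_box();
translate([26, 89, 689]) open_box_2();
translate([27, 93, 829]) open_box_3();
translate([28, 98, 1009]) open_box_4();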